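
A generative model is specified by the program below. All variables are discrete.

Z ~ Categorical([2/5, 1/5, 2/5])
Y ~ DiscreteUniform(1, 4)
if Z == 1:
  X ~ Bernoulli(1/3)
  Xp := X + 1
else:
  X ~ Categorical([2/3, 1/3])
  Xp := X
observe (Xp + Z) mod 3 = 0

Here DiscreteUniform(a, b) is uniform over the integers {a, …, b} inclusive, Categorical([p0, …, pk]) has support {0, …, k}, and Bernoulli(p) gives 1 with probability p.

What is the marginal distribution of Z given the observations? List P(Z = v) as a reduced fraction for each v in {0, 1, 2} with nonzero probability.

Enumerate traces; 12 have nonzero weight after conditioning:
  (Z=0, Y=1, X=0) weight 1/15
  (Z=0, Y=2, X=0) weight 1/15
  (Z=0, Y=3, X=0) weight 1/15
  (Z=0, Y=4, X=0) weight 1/15
  (Z=1, Y=1, X=1) weight 1/60
  (Z=1, Y=2, X=1) weight 1/60
  (Z=1, Y=3, X=1) weight 1/60
  (Z=1, Y=4, X=1) weight 1/60
  (Z=2, Y=1, X=1) weight 1/30
  … 3 more
Group by Z:
  weight(Z=0) = 4/15
  weight(Z=1) = 1/15
  weight(Z=2) = 2/15
Total weight = 4/15 + 1/15 + 2/15 = 7/15
P(Z=0 | obs) = 4/15 / 7/15 = 4/7
P(Z=1 | obs) = 1/15 / 7/15 = 1/7
P(Z=2 | obs) = 2/15 / 7/15 = 2/7

P(Z=0) = 4/7, P(Z=1) = 1/7, P(Z=2) = 2/7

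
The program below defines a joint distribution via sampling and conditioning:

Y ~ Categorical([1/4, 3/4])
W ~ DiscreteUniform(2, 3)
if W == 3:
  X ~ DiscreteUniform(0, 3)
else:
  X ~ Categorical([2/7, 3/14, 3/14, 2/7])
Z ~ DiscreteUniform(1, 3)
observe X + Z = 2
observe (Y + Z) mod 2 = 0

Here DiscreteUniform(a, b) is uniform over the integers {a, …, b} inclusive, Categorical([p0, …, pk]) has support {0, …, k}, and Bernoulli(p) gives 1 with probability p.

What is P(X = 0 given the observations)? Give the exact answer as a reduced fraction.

Enumerate traces; 4 have nonzero weight after conditioning:
  (Y=0, W=2, X=0, Z=2) weight 1/84
  (Y=0, W=3, X=0, Z=2) weight 1/96
  (Y=1, W=2, X=1, Z=1) weight 3/112
  (Y=1, W=3, X=1, Z=1) weight 1/32
Group by X:
  weight(X=0) = 5/224
  weight(X=1) = 13/224
Total weight = 5/224 + 13/224 = 9/112
P(X=0 | obs) = 5/224 / 9/112 = 5/18
P(X=1 | obs) = 13/224 / 9/112 = 13/18

P(X = 0 | obs) = 5/18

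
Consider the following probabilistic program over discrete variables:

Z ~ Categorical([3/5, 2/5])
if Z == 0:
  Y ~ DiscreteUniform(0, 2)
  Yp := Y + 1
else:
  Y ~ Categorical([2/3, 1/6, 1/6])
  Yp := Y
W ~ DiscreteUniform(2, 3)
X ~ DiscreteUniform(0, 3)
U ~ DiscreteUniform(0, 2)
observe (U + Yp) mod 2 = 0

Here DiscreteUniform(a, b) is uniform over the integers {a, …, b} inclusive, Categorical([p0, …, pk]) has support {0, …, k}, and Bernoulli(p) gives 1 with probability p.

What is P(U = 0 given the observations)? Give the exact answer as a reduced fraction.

Enumerate traces; 72 have nonzero weight after conditioning:
  (Z=0, Y=0, W=2, X=0, U=1) weight 1/120
  (Z=0, Y=0, W=2, X=1, U=1) weight 1/120
  (Z=0, Y=0, W=2, X=2, U=1) weight 1/120
  (Z=0, Y=0, W=2, X=3, U=1) weight 1/120
  (Z=0, Y=0, W=3, X=0, U=1) weight 1/120
  (Z=0, Y=0, W=3, X=1, U=1) weight 1/120
  (Z=0, Y=0, W=3, X=2, U=1) weight 1/120
  (Z=0, Y=0, W=3, X=3, U=1) weight 1/120
  (Z=0, Y=1, W=2, X=0, U=0) weight 1/120
  (Z=0, Y=1, W=2, X=0, U=2) weight 1/120
  … 62 more
Group by U:
  weight(U=0) = 8/45
  weight(U=1) = 7/45
  weight(U=2) = 8/45
Total weight = 8/45 + 7/45 + 8/45 = 23/45
P(U=0 | obs) = 8/45 / 23/45 = 8/23
P(U=1 | obs) = 7/45 / 23/45 = 7/23
P(U=2 | obs) = 8/45 / 23/45 = 8/23

P(U = 0 | obs) = 8/23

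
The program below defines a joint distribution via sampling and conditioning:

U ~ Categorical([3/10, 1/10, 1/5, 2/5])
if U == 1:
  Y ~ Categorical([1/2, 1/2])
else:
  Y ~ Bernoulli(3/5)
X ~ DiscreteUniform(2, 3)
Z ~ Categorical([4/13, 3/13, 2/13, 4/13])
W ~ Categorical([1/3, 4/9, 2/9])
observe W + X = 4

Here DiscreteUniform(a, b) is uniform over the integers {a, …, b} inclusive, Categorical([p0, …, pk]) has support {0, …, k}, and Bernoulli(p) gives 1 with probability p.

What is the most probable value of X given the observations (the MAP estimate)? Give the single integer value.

argmax_v P(X = v | obs) = 3

Enumerate traces; 64 have nonzero weight after conditioning:
  (U=0, Y=0, X=2, Z=0, W=2) weight 4/975
  (U=0, Y=0, X=2, Z=1, W=2) weight 1/325
  (U=0, Y=0, X=2, Z=2, W=2) weight 2/975
  (U=0, Y=0, X=2, Z=3, W=2) weight 4/975
  (U=0, Y=0, X=3, Z=0, W=1) weight 8/975
  (U=0, Y=0, X=3, Z=1, W=1) weight 2/325
  (U=0, Y=0, X=3, Z=2, W=1) weight 4/975
  (U=0, Y=0, X=3, Z=3, W=1) weight 8/975
  … 56 more
Group by X:
  weight(X=2) = 1/9
  weight(X=3) = 2/9
Total weight = 1/9 + 2/9 = 1/3
P(X=2 | obs) = 1/9 / 1/3 = 1/3
P(X=3 | obs) = 2/9 / 1/3 = 2/3
argmax = 3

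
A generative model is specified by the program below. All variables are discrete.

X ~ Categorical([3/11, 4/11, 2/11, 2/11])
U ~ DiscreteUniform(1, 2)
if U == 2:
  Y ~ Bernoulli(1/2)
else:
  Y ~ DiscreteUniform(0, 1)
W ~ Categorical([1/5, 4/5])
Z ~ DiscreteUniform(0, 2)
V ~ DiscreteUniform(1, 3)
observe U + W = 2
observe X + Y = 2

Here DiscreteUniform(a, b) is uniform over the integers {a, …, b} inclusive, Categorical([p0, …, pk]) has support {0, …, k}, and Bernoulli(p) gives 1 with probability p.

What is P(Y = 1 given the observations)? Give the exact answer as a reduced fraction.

P(Y = 1 | obs) = 2/3

Enumerate traces; 36 have nonzero weight after conditioning:
  (X=1, U=1, Y=1, W=1, Z=0, V=1) weight 4/495
  (X=1, U=1, Y=1, W=1, Z=0, V=2) weight 4/495
  (X=1, U=1, Y=1, W=1, Z=0, V=3) weight 4/495
  (X=1, U=1, Y=1, W=1, Z=1, V=1) weight 4/495
  (X=1, U=1, Y=1, W=1, Z=1, V=2) weight 4/495
  (X=1, U=1, Y=1, W=1, Z=1, V=3) weight 4/495
  (X=1, U=1, Y=1, W=1, Z=2, V=1) weight 4/495
  (X=1, U=1, Y=1, W=1, Z=2, V=2) weight 4/495
  (X=2, U=1, Y=0, W=1, Z=0, V=1) weight 2/495
  … 27 more
Group by Y:
  weight(Y=0) = 1/22
  weight(Y=1) = 1/11
Total weight = 1/22 + 1/11 = 3/22
P(Y=0 | obs) = 1/22 / 3/22 = 1/3
P(Y=1 | obs) = 1/11 / 3/22 = 2/3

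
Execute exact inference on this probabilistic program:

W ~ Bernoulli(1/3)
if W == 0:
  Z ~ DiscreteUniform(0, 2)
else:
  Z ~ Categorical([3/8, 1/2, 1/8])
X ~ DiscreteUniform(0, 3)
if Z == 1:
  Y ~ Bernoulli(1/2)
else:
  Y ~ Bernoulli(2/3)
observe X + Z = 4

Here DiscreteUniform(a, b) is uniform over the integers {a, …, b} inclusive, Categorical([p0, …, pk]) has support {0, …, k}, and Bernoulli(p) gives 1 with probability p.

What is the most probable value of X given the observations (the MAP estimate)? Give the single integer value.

Enumerate traces; 8 have nonzero weight after conditioning:
  (W=0, Z=1, X=3, Y=0) weight 1/36
  (W=0, Z=1, X=3, Y=1) weight 1/36
  (W=0, Z=2, X=2, Y=0) weight 1/54
  (W=0, Z=2, X=2, Y=1) weight 1/27
  (W=1, Z=1, X=3, Y=0) weight 1/48
  (W=1, Z=1, X=3, Y=1) weight 1/48
  (W=1, Z=2, X=2, Y=0) weight 1/288
  (W=1, Z=2, X=2, Y=1) weight 1/144
Group by X:
  weight(X=2) = 19/288
  weight(X=3) = 7/72
Total weight = 19/288 + 7/72 = 47/288
P(X=2 | obs) = 19/288 / 47/288 = 19/47
P(X=3 | obs) = 7/72 / 47/288 = 28/47
argmax = 3

argmax_v P(X = v | obs) = 3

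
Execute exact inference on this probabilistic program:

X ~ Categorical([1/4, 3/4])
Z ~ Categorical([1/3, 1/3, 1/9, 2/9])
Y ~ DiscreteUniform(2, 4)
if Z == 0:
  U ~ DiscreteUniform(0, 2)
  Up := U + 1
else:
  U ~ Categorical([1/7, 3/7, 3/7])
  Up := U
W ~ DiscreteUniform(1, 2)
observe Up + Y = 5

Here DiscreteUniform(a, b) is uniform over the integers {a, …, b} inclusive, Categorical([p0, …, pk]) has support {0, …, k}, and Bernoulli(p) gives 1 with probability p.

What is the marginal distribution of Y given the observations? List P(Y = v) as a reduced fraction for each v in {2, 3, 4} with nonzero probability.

P(Y=2) = 7/57, P(Y=3) = 25/57, P(Y=4) = 25/57

Enumerate traces; 36 have nonzero weight after conditioning:
  (X=0, Z=0, Y=2, U=2, W=1) weight 1/216
  (X=0, Z=0, Y=2, U=2, W=2) weight 1/216
  (X=0, Z=0, Y=3, U=1, W=1) weight 1/216
  (X=0, Z=0, Y=3, U=1, W=2) weight 1/216
  (X=0, Z=0, Y=4, U=0, W=1) weight 1/216
  (X=0, Z=0, Y=4, U=0, W=2) weight 1/216
  (X=0, Z=1, Y=3, U=2, W=1) weight 1/168
  (X=0, Z=1, Y=3, U=2, W=2) weight 1/168
  … 28 more
Group by Y:
  weight(Y=2) = 1/27
  weight(Y=3) = 25/189
  weight(Y=4) = 25/189
Total weight = 1/27 + 25/189 + 25/189 = 19/63
P(Y=2 | obs) = 1/27 / 19/63 = 7/57
P(Y=3 | obs) = 25/189 / 19/63 = 25/57
P(Y=4 | obs) = 25/189 / 19/63 = 25/57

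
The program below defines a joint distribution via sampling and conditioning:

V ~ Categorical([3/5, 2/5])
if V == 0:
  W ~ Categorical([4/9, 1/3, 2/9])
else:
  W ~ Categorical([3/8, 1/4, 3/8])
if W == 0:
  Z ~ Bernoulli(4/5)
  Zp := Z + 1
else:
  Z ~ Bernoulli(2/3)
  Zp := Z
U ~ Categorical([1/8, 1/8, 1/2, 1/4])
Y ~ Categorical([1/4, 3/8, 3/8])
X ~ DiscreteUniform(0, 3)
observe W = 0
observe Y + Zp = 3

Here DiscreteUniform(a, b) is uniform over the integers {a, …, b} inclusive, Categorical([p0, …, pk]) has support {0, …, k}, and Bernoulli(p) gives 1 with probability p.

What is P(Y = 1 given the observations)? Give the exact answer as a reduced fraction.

P(Y = 1 | obs) = 4/5

Enumerate traces; 64 have nonzero weight after conditioning:
  (V=0, W=0, Z=0, U=0, Y=2, X=0) weight 1/1600
  (V=0, W=0, Z=0, U=0, Y=2, X=1) weight 1/1600
  (V=0, W=0, Z=0, U=0, Y=2, X=2) weight 1/1600
  (V=0, W=0, Z=0, U=0, Y=2, X=3) weight 1/1600
  (V=0, W=0, Z=0, U=1, Y=2, X=0) weight 1/1600
  (V=0, W=0, Z=0, U=1, Y=2, X=1) weight 1/1600
  (V=0, W=0, Z=0, U=1, Y=2, X=2) weight 1/1600
  (V=0, W=0, Z=0, U=1, Y=2, X=3) weight 1/1600
  (V=0, W=0, Z=1, U=0, Y=1, X=0) weight 1/400
  … 55 more
Group by Y:
  weight(Y=1) = 1/8
  weight(Y=2) = 1/32
Total weight = 1/8 + 1/32 = 5/32
P(Y=1 | obs) = 1/8 / 5/32 = 4/5
P(Y=2 | obs) = 1/32 / 5/32 = 1/5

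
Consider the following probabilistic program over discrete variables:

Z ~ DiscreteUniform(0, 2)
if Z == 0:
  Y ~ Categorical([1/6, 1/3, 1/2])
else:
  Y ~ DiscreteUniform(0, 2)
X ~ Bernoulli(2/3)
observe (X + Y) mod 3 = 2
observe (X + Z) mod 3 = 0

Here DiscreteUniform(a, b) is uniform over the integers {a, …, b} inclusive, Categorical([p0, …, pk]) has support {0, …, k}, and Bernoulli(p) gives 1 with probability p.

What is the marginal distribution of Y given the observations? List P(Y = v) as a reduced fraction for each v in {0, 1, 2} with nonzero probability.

P(Y=1) = 4/7, P(Y=2) = 3/7

Enumerate traces; 2 have nonzero weight after conditioning:
  (Z=0, Y=2, X=0) weight 1/18
  (Z=2, Y=1, X=1) weight 2/27
Group by Y:
  weight(Y=1) = 2/27
  weight(Y=2) = 1/18
Total weight = 2/27 + 1/18 = 7/54
P(Y=1 | obs) = 2/27 / 7/54 = 4/7
P(Y=2 | obs) = 1/18 / 7/54 = 3/7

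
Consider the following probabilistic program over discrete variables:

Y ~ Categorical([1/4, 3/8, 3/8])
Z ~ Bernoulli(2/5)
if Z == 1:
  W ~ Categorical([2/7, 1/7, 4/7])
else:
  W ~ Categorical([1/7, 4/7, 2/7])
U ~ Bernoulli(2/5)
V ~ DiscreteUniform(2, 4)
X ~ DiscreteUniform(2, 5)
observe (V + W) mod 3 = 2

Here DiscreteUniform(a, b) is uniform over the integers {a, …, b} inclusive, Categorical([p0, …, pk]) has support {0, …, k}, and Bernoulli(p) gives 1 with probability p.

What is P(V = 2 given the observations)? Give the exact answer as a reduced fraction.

Enumerate traces; 144 have nonzero weight after conditioning:
  (Y=0, Z=0, W=0, U=0, V=2, X=2) weight 3/2800
  (Y=0, Z=0, W=0, U=0, V=2, X=3) weight 3/2800
  (Y=0, Z=0, W=0, U=0, V=2, X=4) weight 3/2800
  (Y=0, Z=0, W=0, U=0, V=2, X=5) weight 3/2800
  (Y=0, Z=0, W=0, U=1, V=2, X=2) weight 1/1400
  (Y=0, Z=0, W=0, U=1, V=2, X=3) weight 1/1400
  (Y=0, Z=0, W=0, U=1, V=2, X=4) weight 1/1400
  (Y=0, Z=0, W=0, U=1, V=2, X=5) weight 1/1400
  (Y=0, Z=0, W=1, U=0, V=4, X=2) weight 3/700
  (Y=0, Z=0, W=2, U=0, V=3, X=2) weight 3/1400
  … 134 more
Group by V:
  weight(V=2) = 1/15
  weight(V=3) = 2/15
  weight(V=4) = 2/15
Total weight = 1/15 + 2/15 + 2/15 = 1/3
P(V=2 | obs) = 1/15 / 1/3 = 1/5
P(V=3 | obs) = 2/15 / 1/3 = 2/5
P(V=4 | obs) = 2/15 / 1/3 = 2/5

P(V = 2 | obs) = 1/5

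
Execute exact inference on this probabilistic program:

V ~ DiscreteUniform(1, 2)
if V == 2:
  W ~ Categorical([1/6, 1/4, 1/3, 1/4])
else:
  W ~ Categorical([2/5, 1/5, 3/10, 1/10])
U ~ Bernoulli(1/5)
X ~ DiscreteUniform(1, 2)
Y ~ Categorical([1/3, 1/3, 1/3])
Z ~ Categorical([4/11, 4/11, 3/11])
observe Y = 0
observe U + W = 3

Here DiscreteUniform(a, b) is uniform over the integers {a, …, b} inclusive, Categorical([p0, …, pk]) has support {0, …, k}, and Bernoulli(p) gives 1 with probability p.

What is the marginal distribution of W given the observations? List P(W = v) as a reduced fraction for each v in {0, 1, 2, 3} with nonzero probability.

Enumerate traces; 24 have nonzero weight after conditioning:
  (V=1, W=2, U=1, X=1, Y=0, Z=0) weight 1/550
  (V=1, W=2, U=1, X=1, Y=0, Z=1) weight 1/550
  (V=1, W=2, U=1, X=1, Y=0, Z=2) weight 3/2200
  (V=1, W=2, U=1, X=2, Y=0, Z=0) weight 1/550
  (V=1, W=2, U=1, X=2, Y=0, Z=1) weight 1/550
  (V=1, W=2, U=1, X=2, Y=0, Z=2) weight 3/2200
  (V=1, W=3, U=0, X=1, Y=0, Z=0) weight 2/825
  (V=1, W=3, U=0, X=1, Y=0, Z=1) weight 2/825
  … 16 more
Group by W:
  weight(W=2) = 19/900
  weight(W=3) = 7/150
Total weight = 19/900 + 7/150 = 61/900
P(W=2 | obs) = 19/900 / 61/900 = 19/61
P(W=3 | obs) = 7/150 / 61/900 = 42/61

P(W=2) = 19/61, P(W=3) = 42/61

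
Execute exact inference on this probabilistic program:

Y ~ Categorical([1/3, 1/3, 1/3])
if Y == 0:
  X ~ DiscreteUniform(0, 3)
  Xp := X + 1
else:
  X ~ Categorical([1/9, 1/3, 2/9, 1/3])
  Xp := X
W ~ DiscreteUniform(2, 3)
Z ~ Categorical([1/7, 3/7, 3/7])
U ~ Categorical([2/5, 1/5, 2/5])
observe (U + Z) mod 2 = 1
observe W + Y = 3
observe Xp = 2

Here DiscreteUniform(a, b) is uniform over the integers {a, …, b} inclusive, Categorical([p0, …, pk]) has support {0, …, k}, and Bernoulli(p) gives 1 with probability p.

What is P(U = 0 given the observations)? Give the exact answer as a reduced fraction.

P(U = 0 | obs) = 3/8

Enumerate traces; 8 have nonzero weight after conditioning:
  (Y=0, X=1, W=3, Z=0, U=1) weight 1/840
  (Y=0, X=1, W=3, Z=1, U=0) weight 1/140
  (Y=0, X=1, W=3, Z=1, U=2) weight 1/140
  (Y=0, X=1, W=3, Z=2, U=1) weight 1/280
  (Y=1, X=2, W=2, Z=0, U=1) weight 1/945
  (Y=1, X=2, W=2, Z=1, U=0) weight 2/315
  (Y=1, X=2, W=2, Z=1, U=2) weight 2/315
  (Y=1, X=2, W=2, Z=2, U=1) weight 1/315
Group by U:
  weight(U=0) = 17/1260
  weight(U=1) = 17/1890
  weight(U=2) = 17/1260
Total weight = 17/1260 + 17/1890 + 17/1260 = 34/945
P(U=0 | obs) = 17/1260 / 34/945 = 3/8
P(U=1 | obs) = 17/1890 / 34/945 = 1/4
P(U=2 | obs) = 17/1260 / 34/945 = 3/8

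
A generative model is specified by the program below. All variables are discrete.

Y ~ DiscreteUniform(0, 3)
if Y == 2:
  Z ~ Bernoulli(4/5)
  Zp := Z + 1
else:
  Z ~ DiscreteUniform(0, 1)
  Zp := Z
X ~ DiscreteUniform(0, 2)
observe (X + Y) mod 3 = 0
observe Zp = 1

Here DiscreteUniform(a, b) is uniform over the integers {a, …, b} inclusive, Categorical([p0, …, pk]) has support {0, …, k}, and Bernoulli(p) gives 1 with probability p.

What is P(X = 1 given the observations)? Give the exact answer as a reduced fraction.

Enumerate traces; 4 have nonzero weight after conditioning:
  (Y=0, Z=1, X=0) weight 1/24
  (Y=1, Z=1, X=2) weight 1/24
  (Y=2, Z=0, X=1) weight 1/60
  (Y=3, Z=1, X=0) weight 1/24
Group by X:
  weight(X=0) = 1/12
  weight(X=1) = 1/60
  weight(X=2) = 1/24
Total weight = 1/12 + 1/60 + 1/24 = 17/120
P(X=0 | obs) = 1/12 / 17/120 = 10/17
P(X=1 | obs) = 1/60 / 17/120 = 2/17
P(X=2 | obs) = 1/24 / 17/120 = 5/17

P(X = 1 | obs) = 2/17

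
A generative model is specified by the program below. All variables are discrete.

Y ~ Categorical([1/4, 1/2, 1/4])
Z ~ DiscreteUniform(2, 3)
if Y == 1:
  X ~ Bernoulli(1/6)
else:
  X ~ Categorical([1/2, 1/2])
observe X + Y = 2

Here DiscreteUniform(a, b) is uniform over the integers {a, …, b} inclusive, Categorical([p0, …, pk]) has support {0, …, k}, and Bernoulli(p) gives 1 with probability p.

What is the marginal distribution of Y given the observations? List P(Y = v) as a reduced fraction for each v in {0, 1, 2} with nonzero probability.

Enumerate traces; 4 have nonzero weight after conditioning:
  (Y=1, Z=2, X=1) weight 1/24
  (Y=1, Z=3, X=1) weight 1/24
  (Y=2, Z=2, X=0) weight 1/16
  (Y=2, Z=3, X=0) weight 1/16
Group by Y:
  weight(Y=1) = 1/12
  weight(Y=2) = 1/8
Total weight = 1/12 + 1/8 = 5/24
P(Y=1 | obs) = 1/12 / 5/24 = 2/5
P(Y=2 | obs) = 1/8 / 5/24 = 3/5

P(Y=1) = 2/5, P(Y=2) = 3/5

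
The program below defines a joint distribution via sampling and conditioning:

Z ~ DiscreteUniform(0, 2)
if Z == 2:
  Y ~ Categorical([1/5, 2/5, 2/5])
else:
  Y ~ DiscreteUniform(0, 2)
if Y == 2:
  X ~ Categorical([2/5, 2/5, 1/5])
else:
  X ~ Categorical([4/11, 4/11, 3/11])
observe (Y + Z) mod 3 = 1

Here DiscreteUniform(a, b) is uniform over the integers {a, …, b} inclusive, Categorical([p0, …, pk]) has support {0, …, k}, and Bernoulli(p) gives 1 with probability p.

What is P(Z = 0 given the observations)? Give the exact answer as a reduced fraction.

P(Z = 0 | obs) = 5/16

Enumerate traces; 9 have nonzero weight after conditioning:
  (Z=0, Y=1, X=0) weight 4/99
  (Z=0, Y=1, X=1) weight 4/99
  (Z=0, Y=1, X=2) weight 1/33
  (Z=1, Y=0, X=0) weight 4/99
  (Z=1, Y=0, X=1) weight 4/99
  (Z=1, Y=0, X=2) weight 1/33
  (Z=2, Y=2, X=0) weight 4/75
  (Z=2, Y=2, X=1) weight 4/75
  … 1 more
Group by Z:
  weight(Z=0) = 1/9
  weight(Z=1) = 1/9
  weight(Z=2) = 2/15
Total weight = 1/9 + 1/9 + 2/15 = 16/45
P(Z=0 | obs) = 1/9 / 16/45 = 5/16
P(Z=1 | obs) = 1/9 / 16/45 = 5/16
P(Z=2 | obs) = 2/15 / 16/45 = 3/8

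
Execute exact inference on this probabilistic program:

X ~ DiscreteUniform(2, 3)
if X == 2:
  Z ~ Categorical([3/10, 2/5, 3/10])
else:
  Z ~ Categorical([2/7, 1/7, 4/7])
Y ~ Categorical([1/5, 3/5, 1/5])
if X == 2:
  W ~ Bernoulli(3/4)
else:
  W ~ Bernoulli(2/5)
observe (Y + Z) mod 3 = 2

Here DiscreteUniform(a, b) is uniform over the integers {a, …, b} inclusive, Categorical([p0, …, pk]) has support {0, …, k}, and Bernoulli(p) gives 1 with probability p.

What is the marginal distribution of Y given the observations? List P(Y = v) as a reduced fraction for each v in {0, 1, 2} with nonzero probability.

Enumerate traces; 12 have nonzero weight after conditioning:
  (X=2, Z=0, Y=2, W=0) weight 3/400
  (X=2, Z=0, Y=2, W=1) weight 9/400
  (X=2, Z=1, Y=1, W=0) weight 3/100
  (X=2, Z=1, Y=1, W=1) weight 9/100
  (X=2, Z=2, Y=0, W=0) weight 3/400
  (X=2, Z=2, Y=0, W=1) weight 9/400
  (X=3, Z=0, Y=2, W=0) weight 3/175
  (X=3, Z=0, Y=2, W=1) weight 2/175
  … 4 more
Group by Y:
  weight(Y=0) = 61/700
  weight(Y=1) = 57/350
  weight(Y=2) = 41/700
Total weight = 61/700 + 57/350 + 41/700 = 54/175
P(Y=0 | obs) = 61/700 / 54/175 = 61/216
P(Y=1 | obs) = 57/350 / 54/175 = 19/36
P(Y=2 | obs) = 41/700 / 54/175 = 41/216

P(Y=0) = 61/216, P(Y=1) = 19/36, P(Y=2) = 41/216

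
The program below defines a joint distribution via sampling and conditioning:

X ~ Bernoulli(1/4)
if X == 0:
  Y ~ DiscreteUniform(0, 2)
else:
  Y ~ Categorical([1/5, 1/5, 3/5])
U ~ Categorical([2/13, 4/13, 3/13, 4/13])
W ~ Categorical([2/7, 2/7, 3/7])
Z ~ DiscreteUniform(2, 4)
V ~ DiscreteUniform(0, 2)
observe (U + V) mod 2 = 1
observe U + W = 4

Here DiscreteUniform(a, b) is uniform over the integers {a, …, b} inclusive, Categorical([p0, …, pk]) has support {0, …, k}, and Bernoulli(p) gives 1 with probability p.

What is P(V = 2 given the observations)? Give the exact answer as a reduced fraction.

P(V = 2 | obs) = 8/25

Enumerate traces; 54 have nonzero weight after conditioning:
  (X=0, Y=0, U=2, W=2, Z=2, V=1) weight 1/364
  (X=0, Y=0, U=2, W=2, Z=3, V=1) weight 1/364
  (X=0, Y=0, U=2, W=2, Z=4, V=1) weight 1/364
  (X=0, Y=0, U=3, W=1, Z=2, V=0) weight 2/819
  (X=0, Y=0, U=3, W=1, Z=2, V=2) weight 2/819
  (X=0, Y=0, U=3, W=1, Z=3, V=0) weight 2/819
  (X=0, Y=0, U=3, W=1, Z=3, V=2) weight 2/819
  (X=0, Y=0, U=3, W=1, Z=4, V=0) weight 2/819
  … 46 more
Group by V:
  weight(V=0) = 8/273
  weight(V=1) = 3/91
  weight(V=2) = 8/273
Total weight = 8/273 + 3/91 + 8/273 = 25/273
P(V=0 | obs) = 8/273 / 25/273 = 8/25
P(V=1 | obs) = 3/91 / 25/273 = 9/25
P(V=2 | obs) = 8/273 / 25/273 = 8/25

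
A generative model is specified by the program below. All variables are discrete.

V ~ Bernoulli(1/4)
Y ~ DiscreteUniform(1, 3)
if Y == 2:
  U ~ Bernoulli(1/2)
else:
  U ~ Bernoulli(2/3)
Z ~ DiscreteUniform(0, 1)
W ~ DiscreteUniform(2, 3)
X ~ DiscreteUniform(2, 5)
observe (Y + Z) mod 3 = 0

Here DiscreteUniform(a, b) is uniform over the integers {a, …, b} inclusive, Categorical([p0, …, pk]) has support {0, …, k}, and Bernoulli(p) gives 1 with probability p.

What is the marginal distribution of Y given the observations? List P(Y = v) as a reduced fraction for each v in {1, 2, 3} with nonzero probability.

Enumerate traces; 64 have nonzero weight after conditioning:
  (V=0, Y=2, U=0, Z=1, W=2, X=2) weight 1/128
  (V=0, Y=2, U=0, Z=1, W=2, X=3) weight 1/128
  (V=0, Y=2, U=0, Z=1, W=2, X=4) weight 1/128
  (V=0, Y=2, U=0, Z=1, W=2, X=5) weight 1/128
  (V=0, Y=2, U=0, Z=1, W=3, X=2) weight 1/128
  (V=0, Y=2, U=0, Z=1, W=3, X=3) weight 1/128
  (V=0, Y=2, U=0, Z=1, W=3, X=4) weight 1/128
  (V=0, Y=2, U=0, Z=1, W=3, X=5) weight 1/128
  (V=0, Y=3, U=0, Z=0, W=2, X=2) weight 1/192
  … 55 more
Group by Y:
  weight(Y=2) = 1/6
  weight(Y=3) = 1/6
Total weight = 1/6 + 1/6 = 1/3
P(Y=2 | obs) = 1/6 / 1/3 = 1/2
P(Y=3 | obs) = 1/6 / 1/3 = 1/2

P(Y=2) = 1/2, P(Y=3) = 1/2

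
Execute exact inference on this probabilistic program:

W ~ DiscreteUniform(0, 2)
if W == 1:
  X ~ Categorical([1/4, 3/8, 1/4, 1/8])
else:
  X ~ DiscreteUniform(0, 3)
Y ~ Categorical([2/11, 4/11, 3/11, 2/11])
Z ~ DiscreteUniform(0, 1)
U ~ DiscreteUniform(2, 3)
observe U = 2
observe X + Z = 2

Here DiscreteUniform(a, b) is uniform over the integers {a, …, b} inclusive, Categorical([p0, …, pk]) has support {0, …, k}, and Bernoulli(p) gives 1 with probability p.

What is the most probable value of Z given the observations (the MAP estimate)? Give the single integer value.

Enumerate traces; 24 have nonzero weight after conditioning:
  (W=0, X=1, Y=0, Z=1, U=2) weight 1/264
  (W=0, X=1, Y=1, Z=1, U=2) weight 1/132
  (W=0, X=1, Y=2, Z=1, U=2) weight 1/176
  (W=0, X=1, Y=3, Z=1, U=2) weight 1/264
  (W=0, X=2, Y=0, Z=0, U=2) weight 1/264
  (W=0, X=2, Y=1, Z=0, U=2) weight 1/132
  (W=0, X=2, Y=2, Z=0, U=2) weight 1/176
  (W=0, X=2, Y=3, Z=0, U=2) weight 1/264
  … 16 more
Group by Z:
  weight(Z=0) = 1/16
  weight(Z=1) = 7/96
Total weight = 1/16 + 7/96 = 13/96
P(Z=0 | obs) = 1/16 / 13/96 = 6/13
P(Z=1 | obs) = 7/96 / 13/96 = 7/13
argmax = 1

argmax_v P(Z = v | obs) = 1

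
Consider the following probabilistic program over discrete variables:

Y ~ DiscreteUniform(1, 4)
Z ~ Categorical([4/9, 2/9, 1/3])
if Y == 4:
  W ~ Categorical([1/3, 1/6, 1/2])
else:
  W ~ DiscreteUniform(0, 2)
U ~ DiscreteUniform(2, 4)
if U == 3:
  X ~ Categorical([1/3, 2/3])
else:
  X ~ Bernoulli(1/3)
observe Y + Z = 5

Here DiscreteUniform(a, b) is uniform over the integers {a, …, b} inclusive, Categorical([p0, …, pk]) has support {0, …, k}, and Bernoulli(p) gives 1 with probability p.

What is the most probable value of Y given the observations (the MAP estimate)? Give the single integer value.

Enumerate traces; 36 have nonzero weight after conditioning:
  (Y=3, Z=2, W=0, U=2, X=0) weight 1/162
  (Y=3, Z=2, W=0, U=2, X=1) weight 1/324
  (Y=3, Z=2, W=0, U=3, X=0) weight 1/324
  (Y=3, Z=2, W=0, U=3, X=1) weight 1/162
  (Y=3, Z=2, W=0, U=4, X=0) weight 1/162
  (Y=3, Z=2, W=0, U=4, X=1) weight 1/324
  (Y=3, Z=2, W=1, U=2, X=0) weight 1/162
  (Y=3, Z=2, W=1, U=2, X=1) weight 1/324
  (Y=4, Z=1, W=0, U=2, X=0) weight 1/243
  … 27 more
Group by Y:
  weight(Y=3) = 1/12
  weight(Y=4) = 1/18
Total weight = 1/12 + 1/18 = 5/36
P(Y=3 | obs) = 1/12 / 5/36 = 3/5
P(Y=4 | obs) = 1/18 / 5/36 = 2/5
argmax = 3

argmax_v P(Y = v | obs) = 3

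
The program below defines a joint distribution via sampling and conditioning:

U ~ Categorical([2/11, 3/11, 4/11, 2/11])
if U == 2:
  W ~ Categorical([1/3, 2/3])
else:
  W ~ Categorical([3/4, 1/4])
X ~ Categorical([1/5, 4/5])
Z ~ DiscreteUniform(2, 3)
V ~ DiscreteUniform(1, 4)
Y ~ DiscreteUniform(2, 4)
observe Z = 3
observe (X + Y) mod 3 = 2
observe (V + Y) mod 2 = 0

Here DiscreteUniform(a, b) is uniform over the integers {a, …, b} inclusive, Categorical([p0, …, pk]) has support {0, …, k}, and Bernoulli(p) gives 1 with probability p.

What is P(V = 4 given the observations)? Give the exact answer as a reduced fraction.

P(V = 4 | obs) = 1/2

Enumerate traces; 32 have nonzero weight after conditioning:
  (U=0, W=0, X=0, Z=3, V=2, Y=2) weight 1/880
  (U=0, W=0, X=0, Z=3, V=4, Y=2) weight 1/880
  (U=0, W=0, X=1, Z=3, V=2, Y=4) weight 1/220
  (U=0, W=0, X=1, Z=3, V=4, Y=4) weight 1/220
  (U=0, W=1, X=0, Z=3, V=2, Y=2) weight 1/2640
  (U=0, W=1, X=0, Z=3, V=4, Y=2) weight 1/2640
  (U=0, W=1, X=1, Z=3, V=2, Y=4) weight 1/660
  (U=0, W=1, X=1, Z=3, V=4, Y=4) weight 1/660
  … 24 more
Group by V:
  weight(V=2) = 1/24
  weight(V=4) = 1/24
Total weight = 1/24 + 1/24 = 1/12
P(V=2 | obs) = 1/24 / 1/12 = 1/2
P(V=4 | obs) = 1/24 / 1/12 = 1/2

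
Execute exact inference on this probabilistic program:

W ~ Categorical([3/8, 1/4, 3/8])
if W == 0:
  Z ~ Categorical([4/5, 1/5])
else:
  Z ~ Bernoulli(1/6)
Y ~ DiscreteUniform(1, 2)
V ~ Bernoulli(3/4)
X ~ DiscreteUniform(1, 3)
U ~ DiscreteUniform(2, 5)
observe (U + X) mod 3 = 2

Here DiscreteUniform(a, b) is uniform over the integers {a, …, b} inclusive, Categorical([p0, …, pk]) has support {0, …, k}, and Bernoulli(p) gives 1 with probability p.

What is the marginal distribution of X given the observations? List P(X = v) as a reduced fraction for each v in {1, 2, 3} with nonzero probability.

Enumerate traces; 96 have nonzero weight after conditioning:
  (W=0, Z=0, Y=1, V=0, X=1, U=4) weight 1/320
  (W=0, Z=0, Y=1, V=0, X=2, U=3) weight 1/320
  (W=0, Z=0, Y=1, V=0, X=3, U=2) weight 1/320
  (W=0, Z=0, Y=1, V=0, X=3, U=5) weight 1/320
  (W=0, Z=0, Y=1, V=1, X=1, U=4) weight 3/320
  (W=0, Z=0, Y=1, V=1, X=2, U=3) weight 3/320
  (W=0, Z=0, Y=1, V=1, X=3, U=2) weight 3/320
  (W=0, Z=0, Y=1, V=1, X=3, U=5) weight 3/320
  … 88 more
Group by X:
  weight(X=1) = 1/12
  weight(X=2) = 1/12
  weight(X=3) = 1/6
Total weight = 1/12 + 1/12 + 1/6 = 1/3
P(X=1 | obs) = 1/12 / 1/3 = 1/4
P(X=2 | obs) = 1/12 / 1/3 = 1/4
P(X=3 | obs) = 1/6 / 1/3 = 1/2

P(X=1) = 1/4, P(X=2) = 1/4, P(X=3) = 1/2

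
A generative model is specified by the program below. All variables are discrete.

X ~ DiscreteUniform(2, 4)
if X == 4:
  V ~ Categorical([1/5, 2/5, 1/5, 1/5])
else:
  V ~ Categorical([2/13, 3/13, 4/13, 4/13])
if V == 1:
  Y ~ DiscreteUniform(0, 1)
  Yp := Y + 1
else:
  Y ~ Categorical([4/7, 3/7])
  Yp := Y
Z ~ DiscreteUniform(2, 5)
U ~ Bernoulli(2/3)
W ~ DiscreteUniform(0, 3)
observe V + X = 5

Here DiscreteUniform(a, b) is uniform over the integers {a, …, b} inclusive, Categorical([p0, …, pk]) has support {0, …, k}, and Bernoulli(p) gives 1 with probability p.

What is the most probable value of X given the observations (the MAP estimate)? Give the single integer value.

Enumerate traces; 192 have nonzero weight after conditioning:
  (X=2, V=3, Y=0, Z=2, U=0, W=0) weight 1/819
  (X=2, V=3, Y=0, Z=2, U=0, W=1) weight 1/819
  (X=2, V=3, Y=0, Z=2, U=0, W=2) weight 1/819
  (X=2, V=3, Y=0, Z=2, U=0, W=3) weight 1/819
  (X=2, V=3, Y=0, Z=2, U=1, W=0) weight 2/819
  (X=2, V=3, Y=0, Z=2, U=1, W=1) weight 2/819
  (X=2, V=3, Y=0, Z=2, U=1, W=2) weight 2/819
  (X=2, V=3, Y=0, Z=2, U=1, W=3) weight 2/819
  (X=3, V=2, Y=0, Z=2, U=0, W=0) weight 1/819
  (X=4, V=1, Y=0, Z=2, U=0, W=0) weight 1/720
  … 182 more
Group by X:
  weight(X=2) = 4/39
  weight(X=3) = 4/39
  weight(X=4) = 2/15
Total weight = 4/39 + 4/39 + 2/15 = 22/65
P(X=2 | obs) = 4/39 / 22/65 = 10/33
P(X=3 | obs) = 4/39 / 22/65 = 10/33
P(X=4 | obs) = 2/15 / 22/65 = 13/33
argmax = 4

argmax_v P(X = v | obs) = 4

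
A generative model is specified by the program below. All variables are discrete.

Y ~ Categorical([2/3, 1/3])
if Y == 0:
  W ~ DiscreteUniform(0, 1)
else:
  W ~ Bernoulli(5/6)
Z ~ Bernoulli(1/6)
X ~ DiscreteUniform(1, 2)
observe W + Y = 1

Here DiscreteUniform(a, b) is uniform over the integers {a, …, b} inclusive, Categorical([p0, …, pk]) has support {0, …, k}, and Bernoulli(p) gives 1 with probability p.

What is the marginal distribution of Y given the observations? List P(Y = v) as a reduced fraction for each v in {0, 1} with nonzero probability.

Enumerate traces; 8 have nonzero weight after conditioning:
  (Y=0, W=1, Z=0, X=1) weight 5/36
  (Y=0, W=1, Z=0, X=2) weight 5/36
  (Y=0, W=1, Z=1, X=1) weight 1/36
  (Y=0, W=1, Z=1, X=2) weight 1/36
  (Y=1, W=0, Z=0, X=1) weight 5/216
  (Y=1, W=0, Z=0, X=2) weight 5/216
  (Y=1, W=0, Z=1, X=1) weight 1/216
  (Y=1, W=0, Z=1, X=2) weight 1/216
Group by Y:
  weight(Y=0) = 1/3
  weight(Y=1) = 1/18
Total weight = 1/3 + 1/18 = 7/18
P(Y=0 | obs) = 1/3 / 7/18 = 6/7
P(Y=1 | obs) = 1/18 / 7/18 = 1/7

P(Y=0) = 6/7, P(Y=1) = 1/7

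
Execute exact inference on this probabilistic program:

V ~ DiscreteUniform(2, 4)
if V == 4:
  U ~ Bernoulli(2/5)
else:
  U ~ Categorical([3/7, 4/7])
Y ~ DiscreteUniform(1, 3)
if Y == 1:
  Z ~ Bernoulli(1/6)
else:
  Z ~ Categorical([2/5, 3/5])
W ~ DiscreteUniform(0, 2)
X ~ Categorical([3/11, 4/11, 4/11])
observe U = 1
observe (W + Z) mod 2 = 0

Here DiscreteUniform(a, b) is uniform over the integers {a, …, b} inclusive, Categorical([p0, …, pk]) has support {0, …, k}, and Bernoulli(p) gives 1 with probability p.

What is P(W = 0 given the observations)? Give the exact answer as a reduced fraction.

P(W = 0 | obs) = 49/139

Enumerate traces; 81 have nonzero weight after conditioning:
  (V=2, U=1, Y=1, Z=0, W=0, X=0) weight 10/2079
  (V=2, U=1, Y=1, Z=0, W=0, X=1) weight 40/6237
  (V=2, U=1, Y=1, Z=0, W=0, X=2) weight 40/6237
  (V=2, U=1, Y=1, Z=0, W=2, X=0) weight 10/2079
  (V=2, U=1, Y=1, Z=0, W=2, X=1) weight 40/6237
  (V=2, U=1, Y=1, Z=0, W=2, X=2) weight 40/6237
  (V=2, U=1, Y=1, Z=1, W=1, X=0) weight 2/2079
  (V=2, U=1, Y=1, Z=1, W=1, X=1) weight 8/6237
  … 73 more
Group by W:
  weight(W=0) = 7/75
  weight(W=1) = 41/525
  weight(W=2) = 7/75
Total weight = 7/75 + 41/525 + 7/75 = 139/525
P(W=0 | obs) = 7/75 / 139/525 = 49/139
P(W=1 | obs) = 41/525 / 139/525 = 41/139
P(W=2 | obs) = 7/75 / 139/525 = 49/139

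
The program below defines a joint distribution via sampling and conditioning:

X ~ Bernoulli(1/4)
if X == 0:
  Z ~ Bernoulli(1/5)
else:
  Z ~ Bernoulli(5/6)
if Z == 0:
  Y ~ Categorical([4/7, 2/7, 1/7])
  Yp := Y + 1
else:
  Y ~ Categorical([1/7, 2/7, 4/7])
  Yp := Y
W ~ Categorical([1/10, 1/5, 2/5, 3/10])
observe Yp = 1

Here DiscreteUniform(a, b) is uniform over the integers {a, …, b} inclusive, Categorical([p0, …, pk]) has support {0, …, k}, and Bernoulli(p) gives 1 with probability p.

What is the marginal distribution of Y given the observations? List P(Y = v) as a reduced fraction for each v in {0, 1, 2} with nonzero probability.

Enumerate traces; 16 have nonzero weight after conditioning:
  (X=0, Z=0, Y=0, W=0) weight 6/175
  (X=0, Z=0, Y=0, W=1) weight 12/175
  (X=0, Z=0, Y=0, W=2) weight 24/175
  (X=0, Z=0, Y=0, W=3) weight 18/175
  (X=0, Z=1, Y=1, W=0) weight 3/700
  (X=0, Z=1, Y=1, W=1) weight 3/350
  (X=0, Z=1, Y=1, W=2) weight 3/175
  (X=0, Z=1, Y=1, W=3) weight 9/700
  … 8 more
Group by Y:
  weight(Y=0) = 11/30
  weight(Y=1) = 43/420
Total weight = 11/30 + 43/420 = 197/420
P(Y=0 | obs) = 11/30 / 197/420 = 154/197
P(Y=1 | obs) = 43/420 / 197/420 = 43/197

P(Y=0) = 154/197, P(Y=1) = 43/197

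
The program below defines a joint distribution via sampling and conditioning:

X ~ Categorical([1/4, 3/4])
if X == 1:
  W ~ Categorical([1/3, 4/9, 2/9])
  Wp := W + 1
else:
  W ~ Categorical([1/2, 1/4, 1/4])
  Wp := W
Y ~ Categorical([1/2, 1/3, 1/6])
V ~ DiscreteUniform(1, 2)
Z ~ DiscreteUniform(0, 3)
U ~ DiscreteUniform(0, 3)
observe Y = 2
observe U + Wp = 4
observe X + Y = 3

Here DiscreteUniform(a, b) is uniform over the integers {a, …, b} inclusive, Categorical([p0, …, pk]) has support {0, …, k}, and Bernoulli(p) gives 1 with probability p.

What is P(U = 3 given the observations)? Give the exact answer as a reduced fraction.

Enumerate traces; 24 have nonzero weight after conditioning:
  (X=1, W=0, Y=2, V=1, Z=0, U=3) weight 1/768
  (X=1, W=0, Y=2, V=1, Z=1, U=3) weight 1/768
  (X=1, W=0, Y=2, V=1, Z=2, U=3) weight 1/768
  (X=1, W=0, Y=2, V=1, Z=3, U=3) weight 1/768
  (X=1, W=0, Y=2, V=2, Z=0, U=3) weight 1/768
  (X=1, W=0, Y=2, V=2, Z=1, U=3) weight 1/768
  (X=1, W=0, Y=2, V=2, Z=2, U=3) weight 1/768
  (X=1, W=0, Y=2, V=2, Z=3, U=3) weight 1/768
  (X=1, W=1, Y=2, V=1, Z=0, U=2) weight 1/576
  (X=1, W=2, Y=2, V=1, Z=0, U=1) weight 1/1152
  … 14 more
Group by U:
  weight(U=1) = 1/144
  weight(U=2) = 1/72
  weight(U=3) = 1/96
Total weight = 1/144 + 1/72 + 1/96 = 1/32
P(U=1 | obs) = 1/144 / 1/32 = 2/9
P(U=2 | obs) = 1/72 / 1/32 = 4/9
P(U=3 | obs) = 1/96 / 1/32 = 1/3

P(U = 3 | obs) = 1/3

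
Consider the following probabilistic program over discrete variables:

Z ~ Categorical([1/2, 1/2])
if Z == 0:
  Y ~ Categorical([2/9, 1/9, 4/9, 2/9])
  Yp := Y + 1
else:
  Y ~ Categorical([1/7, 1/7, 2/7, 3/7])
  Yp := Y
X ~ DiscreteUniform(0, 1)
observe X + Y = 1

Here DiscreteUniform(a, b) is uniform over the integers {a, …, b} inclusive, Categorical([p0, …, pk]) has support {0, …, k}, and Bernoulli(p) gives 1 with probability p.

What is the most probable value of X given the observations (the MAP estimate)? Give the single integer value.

Enumerate traces; 4 have nonzero weight after conditioning:
  (Z=0, Y=0, X=1) weight 1/18
  (Z=0, Y=1, X=0) weight 1/36
  (Z=1, Y=0, X=1) weight 1/28
  (Z=1, Y=1, X=0) weight 1/28
Group by X:
  weight(X=0) = 4/63
  weight(X=1) = 23/252
Total weight = 4/63 + 23/252 = 13/84
P(X=0 | obs) = 4/63 / 13/84 = 16/39
P(X=1 | obs) = 23/252 / 13/84 = 23/39
argmax = 1

argmax_v P(X = v | obs) = 1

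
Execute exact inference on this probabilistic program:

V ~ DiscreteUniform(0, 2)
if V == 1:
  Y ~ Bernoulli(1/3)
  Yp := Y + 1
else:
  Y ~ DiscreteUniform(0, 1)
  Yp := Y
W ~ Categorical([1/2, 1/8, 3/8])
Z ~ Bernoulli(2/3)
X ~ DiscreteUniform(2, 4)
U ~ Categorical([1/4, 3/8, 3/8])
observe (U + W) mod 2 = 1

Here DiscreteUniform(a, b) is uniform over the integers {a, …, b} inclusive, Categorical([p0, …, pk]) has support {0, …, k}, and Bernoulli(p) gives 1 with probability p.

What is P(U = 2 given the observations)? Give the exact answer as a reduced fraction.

Enumerate traces; 144 have nonzero weight after conditioning:
  (V=0, Y=0, W=0, Z=0, X=2, U=1) weight 1/288
  (V=0, Y=0, W=0, Z=0, X=3, U=1) weight 1/288
  (V=0, Y=0, W=0, Z=0, X=4, U=1) weight 1/288
  (V=0, Y=0, W=0, Z=1, X=2, U=1) weight 1/144
  (V=0, Y=0, W=0, Z=1, X=3, U=1) weight 1/144
  (V=0, Y=0, W=0, Z=1, X=4, U=1) weight 1/144
  (V=0, Y=0, W=1, Z=0, X=2, U=0) weight 1/1728
  (V=0, Y=0, W=1, Z=0, X=2, U=2) weight 1/1152
  … 136 more
Group by U:
  weight(U=0) = 1/32
  weight(U=1) = 21/64
  weight(U=2) = 3/64
Total weight = 1/32 + 21/64 + 3/64 = 13/32
P(U=0 | obs) = 1/32 / 13/32 = 1/13
P(U=1 | obs) = 21/64 / 13/32 = 21/26
P(U=2 | obs) = 3/64 / 13/32 = 3/26

P(U = 2 | obs) = 3/26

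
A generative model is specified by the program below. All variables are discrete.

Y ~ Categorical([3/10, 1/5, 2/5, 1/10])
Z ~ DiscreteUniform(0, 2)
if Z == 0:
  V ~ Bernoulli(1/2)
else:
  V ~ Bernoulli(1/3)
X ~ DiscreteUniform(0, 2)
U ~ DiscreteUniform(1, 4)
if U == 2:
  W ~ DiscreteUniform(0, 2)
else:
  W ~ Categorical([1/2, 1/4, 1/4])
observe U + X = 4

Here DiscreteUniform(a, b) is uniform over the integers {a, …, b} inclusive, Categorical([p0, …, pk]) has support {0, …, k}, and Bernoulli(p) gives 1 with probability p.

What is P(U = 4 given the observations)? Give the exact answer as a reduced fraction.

P(U = 4 | obs) = 1/3

Enumerate traces; 216 have nonzero weight after conditioning:
  (Y=0, Z=0, V=0, X=0, U=4, W=0) weight 1/480
  (Y=0, Z=0, V=0, X=0, U=4, W=1) weight 1/960
  (Y=0, Z=0, V=0, X=0, U=4, W=2) weight 1/960
  (Y=0, Z=0, V=0, X=1, U=3, W=0) weight 1/480
  (Y=0, Z=0, V=0, X=1, U=3, W=1) weight 1/960
  (Y=0, Z=0, V=0, X=1, U=3, W=2) weight 1/960
  (Y=0, Z=0, V=0, X=2, U=2, W=0) weight 1/720
  (Y=0, Z=0, V=0, X=2, U=2, W=1) weight 1/720
  … 208 more
Group by U:
  weight(U=2) = 1/12
  weight(U=3) = 1/12
  weight(U=4) = 1/12
Total weight = 1/12 + 1/12 + 1/12 = 1/4
P(U=2 | obs) = 1/12 / 1/4 = 1/3
P(U=3 | obs) = 1/12 / 1/4 = 1/3
P(U=4 | obs) = 1/12 / 1/4 = 1/3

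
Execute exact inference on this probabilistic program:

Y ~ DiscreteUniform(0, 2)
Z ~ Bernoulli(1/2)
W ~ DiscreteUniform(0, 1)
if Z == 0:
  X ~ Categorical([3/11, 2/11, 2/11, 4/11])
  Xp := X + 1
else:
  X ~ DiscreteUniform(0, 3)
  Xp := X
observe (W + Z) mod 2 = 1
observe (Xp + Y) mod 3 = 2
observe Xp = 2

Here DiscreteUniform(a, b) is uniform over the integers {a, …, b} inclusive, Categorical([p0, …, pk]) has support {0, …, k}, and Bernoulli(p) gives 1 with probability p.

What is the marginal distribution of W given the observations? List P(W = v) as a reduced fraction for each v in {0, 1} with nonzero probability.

P(W=0) = 11/19, P(W=1) = 8/19

Enumerate traces; 2 have nonzero weight after conditioning:
  (Y=0, Z=0, W=1, X=1) weight 1/66
  (Y=0, Z=1, W=0, X=2) weight 1/48
Group by W:
  weight(W=0) = 1/48
  weight(W=1) = 1/66
Total weight = 1/48 + 1/66 = 19/528
P(W=0 | obs) = 1/48 / 19/528 = 11/19
P(W=1 | obs) = 1/66 / 19/528 = 8/19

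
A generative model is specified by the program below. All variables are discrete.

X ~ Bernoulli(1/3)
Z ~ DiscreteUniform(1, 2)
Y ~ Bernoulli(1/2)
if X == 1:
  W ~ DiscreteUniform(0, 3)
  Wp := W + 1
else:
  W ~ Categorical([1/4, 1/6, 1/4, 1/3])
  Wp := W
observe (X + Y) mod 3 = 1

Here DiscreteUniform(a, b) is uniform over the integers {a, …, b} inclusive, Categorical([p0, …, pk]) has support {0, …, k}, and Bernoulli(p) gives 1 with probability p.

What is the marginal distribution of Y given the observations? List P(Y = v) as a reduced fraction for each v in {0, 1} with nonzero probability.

P(Y=0) = 1/3, P(Y=1) = 2/3

Enumerate traces; 16 have nonzero weight after conditioning:
  (X=0, Z=1, Y=1, W=0) weight 1/24
  (X=0, Z=1, Y=1, W=1) weight 1/36
  (X=0, Z=1, Y=1, W=2) weight 1/24
  (X=0, Z=1, Y=1, W=3) weight 1/18
  (X=0, Z=2, Y=1, W=0) weight 1/24
  (X=0, Z=2, Y=1, W=1) weight 1/36
  (X=0, Z=2, Y=1, W=2) weight 1/24
  (X=0, Z=2, Y=1, W=3) weight 1/18
  (X=1, Z=1, Y=0, W=0) weight 1/48
  … 7 more
Group by Y:
  weight(Y=0) = 1/6
  weight(Y=1) = 1/3
Total weight = 1/6 + 1/3 = 1/2
P(Y=0 | obs) = 1/6 / 1/2 = 1/3
P(Y=1 | obs) = 1/3 / 1/2 = 2/3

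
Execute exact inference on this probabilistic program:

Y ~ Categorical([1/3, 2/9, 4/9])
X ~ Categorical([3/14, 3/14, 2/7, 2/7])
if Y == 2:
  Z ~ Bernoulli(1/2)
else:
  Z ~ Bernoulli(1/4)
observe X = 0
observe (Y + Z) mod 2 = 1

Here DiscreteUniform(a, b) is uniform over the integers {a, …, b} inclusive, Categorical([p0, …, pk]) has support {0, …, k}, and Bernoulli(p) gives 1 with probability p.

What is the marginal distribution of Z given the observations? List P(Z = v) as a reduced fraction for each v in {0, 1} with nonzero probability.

P(Z=0) = 6/17, P(Z=1) = 11/17

Enumerate traces; 3 have nonzero weight after conditioning:
  (Y=0, X=0, Z=1) weight 1/56
  (Y=1, X=0, Z=0) weight 1/28
  (Y=2, X=0, Z=1) weight 1/21
Group by Z:
  weight(Z=0) = 1/28
  weight(Z=1) = 11/168
Total weight = 1/28 + 11/168 = 17/168
P(Z=0 | obs) = 1/28 / 17/168 = 6/17
P(Z=1 | obs) = 11/168 / 17/168 = 11/17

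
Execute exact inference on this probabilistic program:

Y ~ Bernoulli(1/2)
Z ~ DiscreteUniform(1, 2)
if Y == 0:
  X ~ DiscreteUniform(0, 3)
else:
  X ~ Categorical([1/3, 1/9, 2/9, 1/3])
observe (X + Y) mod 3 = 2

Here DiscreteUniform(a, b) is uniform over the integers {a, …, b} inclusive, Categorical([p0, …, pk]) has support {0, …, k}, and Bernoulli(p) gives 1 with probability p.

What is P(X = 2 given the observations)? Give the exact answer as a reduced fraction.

P(X = 2 | obs) = 9/13

Enumerate traces; 4 have nonzero weight after conditioning:
  (Y=0, Z=1, X=2) weight 1/16
  (Y=0, Z=2, X=2) weight 1/16
  (Y=1, Z=1, X=1) weight 1/36
  (Y=1, Z=2, X=1) weight 1/36
Group by X:
  weight(X=1) = 1/18
  weight(X=2) = 1/8
Total weight = 1/18 + 1/8 = 13/72
P(X=1 | obs) = 1/18 / 13/72 = 4/13
P(X=2 | obs) = 1/8 / 13/72 = 9/13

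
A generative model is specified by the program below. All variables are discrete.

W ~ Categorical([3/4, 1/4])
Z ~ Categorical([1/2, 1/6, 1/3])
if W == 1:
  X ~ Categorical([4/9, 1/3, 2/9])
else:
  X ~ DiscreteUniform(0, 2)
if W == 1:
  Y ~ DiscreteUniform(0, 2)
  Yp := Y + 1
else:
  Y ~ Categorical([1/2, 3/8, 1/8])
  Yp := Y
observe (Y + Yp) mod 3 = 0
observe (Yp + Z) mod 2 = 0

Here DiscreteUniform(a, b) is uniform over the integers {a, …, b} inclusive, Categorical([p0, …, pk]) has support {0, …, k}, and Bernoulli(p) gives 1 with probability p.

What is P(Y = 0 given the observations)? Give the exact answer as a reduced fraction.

P(Y = 0 | obs) = 9/11

Enumerate traces; 12 have nonzero weight after conditioning:
  (W=0, Z=0, X=0, Y=0) weight 1/16
  (W=0, Z=0, X=1, Y=0) weight 1/16
  (W=0, Z=0, X=2, Y=0) weight 1/16
  (W=0, Z=2, X=0, Y=0) weight 1/24
  (W=0, Z=2, X=1, Y=0) weight 1/24
  (W=0, Z=2, X=2, Y=0) weight 1/24
  (W=1, Z=0, X=0, Y=1) weight 1/54
  (W=1, Z=0, X=1, Y=1) weight 1/72
  … 4 more
Group by Y:
  weight(Y=0) = 5/16
  weight(Y=1) = 5/72
Total weight = 5/16 + 5/72 = 55/144
P(Y=0 | obs) = 5/16 / 55/144 = 9/11
P(Y=1 | obs) = 5/72 / 55/144 = 2/11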